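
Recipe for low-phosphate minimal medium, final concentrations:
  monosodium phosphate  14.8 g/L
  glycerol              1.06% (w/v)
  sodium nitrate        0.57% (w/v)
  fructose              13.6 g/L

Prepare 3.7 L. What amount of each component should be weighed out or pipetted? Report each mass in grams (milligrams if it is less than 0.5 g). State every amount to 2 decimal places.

monosodium phosphate 54.76 g; glycerol 39.22 g; sodium nitrate 21.09 g; fructose 50.32 g

Scale factor relative to 1 L: 3.7.
monosodium phosphate: 14.8 g/L × 3.7 L = 54.76 g
glycerol: 1.06% w/v = 10.6 g/L → 10.6 × 3.7 L = 39.22 g
sodium nitrate: 0.57% w/v = 5.7 g/L → 5.7 × 3.7 L = 21.09 g
fructose: 13.6 g/L × 3.7 L = 50.32 g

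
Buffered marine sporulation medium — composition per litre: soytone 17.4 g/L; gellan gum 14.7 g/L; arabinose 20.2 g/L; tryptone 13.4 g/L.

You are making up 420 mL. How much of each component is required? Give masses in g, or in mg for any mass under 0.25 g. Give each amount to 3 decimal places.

soytone 7.308 g; gellan gum 6.174 g; arabinose 8.484 g; tryptone 5.628 g

Target volume = 420 mL = 0.42 L.
soytone: 17.4 g/L × 0.42 L = 7.308 g
gellan gum: 14.7 g/L × 0.42 L = 6.174 g
arabinose: 20.2 g/L × 0.42 L = 8.484 g
tryptone: 13.4 g/L × 0.42 L = 5.628 g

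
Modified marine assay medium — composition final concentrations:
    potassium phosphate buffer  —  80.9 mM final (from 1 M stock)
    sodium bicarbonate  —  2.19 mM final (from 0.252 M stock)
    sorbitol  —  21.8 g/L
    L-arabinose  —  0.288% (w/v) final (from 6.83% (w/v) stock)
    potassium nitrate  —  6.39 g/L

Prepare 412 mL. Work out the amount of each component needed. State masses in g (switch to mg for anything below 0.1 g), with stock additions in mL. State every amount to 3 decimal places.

Working volume: 412 mL = 0.412 L.
potassium phosphate buffer: C1V1 = C2V2 → 80.9 mM × 412 mL ÷ 1000 mM = 33.331 mL
sodium bicarbonate: V = C2·V2/C1 = 2.19 mM × 412 mL ÷ 252 mM = 3.580 mL
sorbitol: 21.8 g/L × 0.412 L = 8.982 g
L-arabinose: dilute stock: 0.288% ÷ 6.83% × 412 mL = 17.373 mL
potassium nitrate: 6.39 g/L × 0.412 L = 2.633 g

potassium phosphate buffer 33.331 mL; sodium bicarbonate 3.580 mL; sorbitol 8.982 g; L-arabinose 17.373 mL; potassium nitrate 2.633 g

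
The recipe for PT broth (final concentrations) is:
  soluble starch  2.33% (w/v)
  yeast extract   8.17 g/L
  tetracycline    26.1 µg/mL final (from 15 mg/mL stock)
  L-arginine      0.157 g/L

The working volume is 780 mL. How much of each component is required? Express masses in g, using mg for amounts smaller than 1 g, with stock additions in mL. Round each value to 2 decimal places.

Scale factor relative to 1 L: 0.78.
soluble starch: 2.33 g per 100 mL × 780 mL ÷ 100 = 18.17 g
yeast extract: 8.17 g/L × 0.78 L = 6.37 g
tetracycline: dilute stock: 26.1 µg/mL × 780 mL ÷ 15000 µg/mL = 1.36 mL
L-arginine: 0.157 g/L × 0.78 L = 0.12246 g = 122.46 mg

soluble starch 18.17 g; yeast extract 6.37 g; tetracycline 1.36 mL; L-arginine 122.46 mg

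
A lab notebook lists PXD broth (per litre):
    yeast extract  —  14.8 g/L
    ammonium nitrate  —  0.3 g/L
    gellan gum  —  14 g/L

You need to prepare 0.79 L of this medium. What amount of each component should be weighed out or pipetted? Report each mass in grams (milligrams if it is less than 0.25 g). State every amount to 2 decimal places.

yeast extract 11.69 g; ammonium nitrate 237.00 mg; gellan gum 11.06 g

Scale factor relative to 1 L: 0.79.
yeast extract: 14.8 g/L × 0.79 L = 11.69 g
ammonium nitrate: 0.3 g/L × 0.79 L = 0.237 g = 237.00 mg
gellan gum: 14 g/L × 0.79 L = 11.06 g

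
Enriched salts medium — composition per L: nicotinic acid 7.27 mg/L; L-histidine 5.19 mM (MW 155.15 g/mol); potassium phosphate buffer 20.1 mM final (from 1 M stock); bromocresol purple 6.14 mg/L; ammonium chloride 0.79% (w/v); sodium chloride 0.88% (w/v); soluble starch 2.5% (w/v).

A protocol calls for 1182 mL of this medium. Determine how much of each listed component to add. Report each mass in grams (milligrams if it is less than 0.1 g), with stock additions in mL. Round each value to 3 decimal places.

Working volume: 1182 mL = 1.182 L.
nicotinic acid: 7.27 mg/L × 1.182 L = 8.593 mg
L-histidine: 5.19 mmol/L × 155.15 g/mol × 1.182 L ÷ 1000 = 0.952 g
potassium phosphate buffer: V = C2·V2/C1 = 20.1 mM × 1182 mL ÷ 1000 mM = 23.758 mL
bromocresol purple: 6.14 mg/L × 1.182 L = 7.257 mg
ammonium chloride: 0.79 g per 100 mL × 1182 mL ÷ 100 = 9.338 g
sodium chloride: 0.88% w/v = 8.8 g/L → 8.8 × 1.182 L = 10.402 g
soluble starch: 2.5% w/v = 25 g/L → 25 × 1.182 L = 29.550 g

nicotinic acid 8.593 mg; L-histidine 0.952 g; potassium phosphate buffer 23.758 mL; bromocresol purple 7.257 mg; ammonium chloride 9.338 g; sodium chloride 10.402 g; soluble starch 29.550 g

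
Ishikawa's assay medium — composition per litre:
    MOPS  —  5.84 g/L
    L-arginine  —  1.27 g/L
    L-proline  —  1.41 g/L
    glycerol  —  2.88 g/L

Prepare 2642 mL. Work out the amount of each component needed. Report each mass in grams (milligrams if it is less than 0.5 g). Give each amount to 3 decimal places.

Working volume: 2642 mL = 2.642 L.
MOPS: 5.84 g/L × 2.642 L = 15.429 g
L-arginine: 1.27 g/L × 2.642 L = 3.355 g
L-proline: 1.41 g/L × 2.642 L = 3.725 g
glycerol: 2.88 g/L × 2.642 L = 7.609 g

MOPS 15.429 g; L-arginine 3.355 g; L-proline 3.725 g; glycerol 7.609 g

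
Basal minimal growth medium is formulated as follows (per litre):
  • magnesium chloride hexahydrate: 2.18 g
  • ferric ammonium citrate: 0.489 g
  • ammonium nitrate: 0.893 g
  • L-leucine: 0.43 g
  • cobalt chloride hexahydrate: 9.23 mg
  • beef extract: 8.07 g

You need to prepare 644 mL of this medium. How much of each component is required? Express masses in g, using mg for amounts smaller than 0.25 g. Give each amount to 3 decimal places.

Ratio of target to recipe volume: 644 / 1000 = 0.644.
magnesium chloride hexahydrate: 2.18 g × (644 mL / 1000 mL) = 1.404 g
ferric ammonium citrate: 0.489 g × (644 mL / 1000 mL) = 0.315 g
ammonium nitrate: 0.893 g × (644 mL / 1000 mL) = 0.575 g
L-leucine: 0.43 g × (644 mL / 1000 mL) = 0.277 g
cobalt chloride hexahydrate: 9.23 mg × (644 mL / 1000 mL) = 5.944 mg
beef extract: 8.07 g × (644 mL / 1000 mL) = 5.197 g

magnesium chloride hexahydrate 1.404 g; ferric ammonium citrate 0.315 g; ammonium nitrate 0.575 g; L-leucine 0.277 g; cobalt chloride hexahydrate 5.944 mg; beef extract 5.197 g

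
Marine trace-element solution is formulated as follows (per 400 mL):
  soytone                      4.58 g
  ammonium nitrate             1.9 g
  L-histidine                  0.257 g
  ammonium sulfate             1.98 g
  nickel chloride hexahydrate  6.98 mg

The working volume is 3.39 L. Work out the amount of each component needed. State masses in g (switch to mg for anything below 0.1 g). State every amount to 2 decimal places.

Ratio of target to recipe volume: 3390 / 400 = 8.475.
soytone: 4.58 g × (3390 mL / 400 mL) = 38.82 g
ammonium nitrate: 1.9 g × (3390 mL / 400 mL) = 16.10 g
L-histidine: 0.257 g × (3390 mL / 400 mL) = 2.18 g
ammonium sulfate: 1.98 g × (3390 mL / 400 mL) = 16.78 g
nickel chloride hexahydrate: 6.98 mg × (3390 mL / 400 mL) = 59.16 mg

soytone 38.82 g; ammonium nitrate 16.10 g; L-histidine 2.18 g; ammonium sulfate 16.78 g; nickel chloride hexahydrate 59.16 mg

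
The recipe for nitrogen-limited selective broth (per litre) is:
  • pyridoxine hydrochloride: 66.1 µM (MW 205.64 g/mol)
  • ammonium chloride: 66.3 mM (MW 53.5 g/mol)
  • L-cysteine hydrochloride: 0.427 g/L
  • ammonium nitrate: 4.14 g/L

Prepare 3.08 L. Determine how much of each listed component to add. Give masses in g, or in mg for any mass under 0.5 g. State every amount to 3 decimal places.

pyridoxine hydrochloride 41.866 mg; ammonium chloride 10.925 g; L-cysteine hydrochloride 1.315 g; ammonium nitrate 12.751 g

Scale factor relative to 1 L: 3.08.
pyridoxine hydrochloride: 66.1 µmol/L × 205.64 g/mol × 3.08 L ÷ 1000 = 41.866 mg
ammonium chloride: 66.3 mmol/L × 53.5 g/mol × 3.08 L ÷ 1000 = 10.925 g
L-cysteine hydrochloride: 0.427 g/L × 3.08 L = 1.315 g
ammonium nitrate: 4.14 g/L × 3.08 L = 12.751 g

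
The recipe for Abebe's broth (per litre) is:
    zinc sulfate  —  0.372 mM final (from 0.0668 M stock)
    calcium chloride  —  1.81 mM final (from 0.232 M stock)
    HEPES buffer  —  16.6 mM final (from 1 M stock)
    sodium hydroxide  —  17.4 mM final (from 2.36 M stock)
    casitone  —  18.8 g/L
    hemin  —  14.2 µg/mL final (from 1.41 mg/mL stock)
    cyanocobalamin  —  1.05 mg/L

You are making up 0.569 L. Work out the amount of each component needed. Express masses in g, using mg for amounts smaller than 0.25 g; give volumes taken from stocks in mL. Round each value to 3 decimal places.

Working volume: 0.569 L.
zinc sulfate: C1V1 = C2V2 → 0.372 mM × 569 mL ÷ 66.8 mM = 3.169 mL
calcium chloride: V = C2·V2/C1 = 1.81 mM × 569 mL ÷ 232 mM = 4.439 mL
HEPES buffer: V = C2·V2/C1 = 16.6 mM × 569 mL ÷ 1000 mM = 9.445 mL
sodium hydroxide: V = C2·V2/C1 = 17.4 mM × 569 mL ÷ 2360 mM = 4.195 mL
casitone: 18.8 g/L × 0.569 L = 10.697 g
hemin: V = C2·V2/C1 = 14.2 µg/mL × 569 mL ÷ 1410 µg/mL = 5.730 mL
cyanocobalamin: 1.05 mg/L × 0.569 L = 0.597 mg

zinc sulfate 3.169 mL; calcium chloride 4.439 mL; HEPES buffer 9.445 mL; sodium hydroxide 4.195 mL; casitone 10.697 g; hemin 5.730 mL; cyanocobalamin 0.597 mg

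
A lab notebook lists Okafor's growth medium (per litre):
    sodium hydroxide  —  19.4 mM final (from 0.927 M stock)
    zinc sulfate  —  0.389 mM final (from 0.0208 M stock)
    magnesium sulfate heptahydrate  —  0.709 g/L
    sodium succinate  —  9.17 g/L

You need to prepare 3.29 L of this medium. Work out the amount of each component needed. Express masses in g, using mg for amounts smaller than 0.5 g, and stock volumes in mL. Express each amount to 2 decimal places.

Working volume: 3.29 L.
sodium hydroxide: dilute stock: 19.4 mM × 3290 mL ÷ 927 mM = 68.85 mL
zinc sulfate: V = C2·V2/C1 = 0.389 mM × 3290 mL ÷ 20.8 mM = 61.53 mL
magnesium sulfate heptahydrate: 0.709 g/L × 3.29 L = 2.33 g
sodium succinate: 9.17 g/L × 3.29 L = 30.17 g

sodium hydroxide 68.85 mL; zinc sulfate 61.53 mL; magnesium sulfate heptahydrate 2.33 g; sodium succinate 30.17 g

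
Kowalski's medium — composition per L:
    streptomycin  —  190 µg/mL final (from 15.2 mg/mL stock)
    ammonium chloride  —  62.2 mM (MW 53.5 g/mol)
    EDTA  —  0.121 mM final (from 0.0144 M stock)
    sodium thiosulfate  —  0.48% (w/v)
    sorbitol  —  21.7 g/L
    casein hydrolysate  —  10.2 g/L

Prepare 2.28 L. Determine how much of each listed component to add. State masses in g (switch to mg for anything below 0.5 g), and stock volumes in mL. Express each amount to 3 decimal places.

Scale factor relative to 1 L: 2.28.
streptomycin: C1V1 = C2V2 → 190 µg/mL × 2280 mL ÷ 15200 µg/mL = 28.500 mL
ammonium chloride: 62.2 mmol/L × 53.5 g/mol × 2.28 L ÷ 1000 = 7.587 g
EDTA: C1V1 = C2V2 → 0.121 mM × 2280 mL ÷ 14.4 mM = 19.158 mL
sodium thiosulfate: 0.48% w/v = 4.8 g/L → 4.8 × 2.28 L = 10.944 g
sorbitol: 21.7 g/L × 2.28 L = 49.476 g
casein hydrolysate: 10.2 g/L × 2.28 L = 23.256 g

streptomycin 28.500 mL; ammonium chloride 7.587 g; EDTA 19.158 mL; sodium thiosulfate 10.944 g; sorbitol 49.476 g; casein hydrolysate 23.256 g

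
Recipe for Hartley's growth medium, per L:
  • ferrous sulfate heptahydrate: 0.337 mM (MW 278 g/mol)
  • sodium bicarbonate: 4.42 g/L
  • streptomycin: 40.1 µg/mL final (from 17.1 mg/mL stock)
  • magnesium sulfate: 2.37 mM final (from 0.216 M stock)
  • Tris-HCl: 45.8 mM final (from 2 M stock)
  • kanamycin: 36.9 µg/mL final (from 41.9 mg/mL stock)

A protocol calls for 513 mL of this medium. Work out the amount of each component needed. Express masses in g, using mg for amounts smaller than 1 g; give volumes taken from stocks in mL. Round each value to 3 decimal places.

Working volume: 513 mL = 0.513 L.
ferrous sulfate heptahydrate: 0.337 mmol/L × 278 mg/mmol × 0.513 L = 48.061 mg
sodium bicarbonate: 4.42 g/L × 0.513 L = 2.267 g
streptomycin: V = C2·V2/C1 = 40.1 µg/mL × 513 mL ÷ 17100 µg/mL = 1.203 mL
magnesium sulfate: C1V1 = C2V2 → 2.37 mM × 513 mL ÷ 216 mM = 5.629 mL
Tris-HCl: V = C2·V2/C1 = 45.8 mM × 513 mL ÷ 2000 mM = 11.748 mL
kanamycin: dilute stock: 36.9 µg/mL × 513 mL ÷ 41900 µg/mL = 0.452 mL

ferrous sulfate heptahydrate 48.061 mg; sodium bicarbonate 2.267 g; streptomycin 1.203 mL; magnesium sulfate 5.629 mL; Tris-HCl 11.748 mL; kanamycin 0.452 mL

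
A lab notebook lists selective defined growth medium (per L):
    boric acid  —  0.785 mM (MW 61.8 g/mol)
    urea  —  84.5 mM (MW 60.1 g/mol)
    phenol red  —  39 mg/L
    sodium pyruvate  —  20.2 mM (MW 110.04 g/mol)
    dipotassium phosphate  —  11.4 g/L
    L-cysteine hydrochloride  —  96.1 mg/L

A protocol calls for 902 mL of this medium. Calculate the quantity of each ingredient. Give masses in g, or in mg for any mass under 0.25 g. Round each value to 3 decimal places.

Target volume = 902 mL = 0.902 L.
boric acid: 0.785 mmol/L × 61.8 mg/mmol × 0.902 L = 43.759 mg
urea: 84.5 mmol/L × 60.1 g/mol × 0.902 L ÷ 1000 = 4.581 g
phenol red: 39 mg/L × 0.902 L = 35.178 mg
sodium pyruvate: 20.2 mmol/L × 110.04 g/mol × 0.902 L ÷ 1000 = 2.005 g
dipotassium phosphate: 11.4 g/L × 0.902 L = 10.283 g
L-cysteine hydrochloride: 96.1 mg/L × 0.902 L = 86.682 mg

boric acid 43.759 mg; urea 4.581 g; phenol red 35.178 mg; sodium pyruvate 2.005 g; dipotassium phosphate 10.283 g; L-cysteine hydrochloride 86.682 mg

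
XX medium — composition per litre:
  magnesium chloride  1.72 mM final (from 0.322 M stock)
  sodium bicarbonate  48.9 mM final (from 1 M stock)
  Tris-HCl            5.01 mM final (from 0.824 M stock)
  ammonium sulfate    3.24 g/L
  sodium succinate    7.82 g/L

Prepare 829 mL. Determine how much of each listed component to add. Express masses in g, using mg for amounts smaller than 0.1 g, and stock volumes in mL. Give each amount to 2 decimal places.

magnesium chloride 4.43 mL; sodium bicarbonate 40.54 mL; Tris-HCl 5.04 mL; ammonium sulfate 2.69 g; sodium succinate 6.48 g

Scale factor relative to 1 L: 0.829.
magnesium chloride: C1V1 = C2V2 → 1.72 mM × 829 mL ÷ 322 mM = 4.43 mL
sodium bicarbonate: dilute stock: 48.9 mM × 829 mL ÷ 1000 mM = 40.54 mL
Tris-HCl: dilute stock: 5.01 mM × 829 mL ÷ 824 mM = 5.04 mL
ammonium sulfate: 3.24 g/L × 0.829 L = 2.69 g
sodium succinate: 7.82 g/L × 0.829 L = 6.48 g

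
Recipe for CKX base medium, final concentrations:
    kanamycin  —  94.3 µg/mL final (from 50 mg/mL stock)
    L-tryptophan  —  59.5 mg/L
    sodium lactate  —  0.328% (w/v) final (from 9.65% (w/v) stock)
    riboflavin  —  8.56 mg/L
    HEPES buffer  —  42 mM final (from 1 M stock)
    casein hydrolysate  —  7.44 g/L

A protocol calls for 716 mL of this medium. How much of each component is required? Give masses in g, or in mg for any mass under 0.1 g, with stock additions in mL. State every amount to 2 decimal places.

kanamycin 1.35 mL; L-tryptophan 42.60 mg; sodium lactate 24.34 mL; riboflavin 6.13 mg; HEPES buffer 30.07 mL; casein hydrolysate 5.33 g

Target volume = 716 mL = 0.716 L.
kanamycin: dilute stock: 94.3 µg/mL × 716 mL ÷ 50000 µg/mL = 1.35 mL
L-tryptophan: 59.5 mg/L × 0.716 L = 42.60 mg
sodium lactate: V = C2·V2/C1 = 0.328% ÷ 9.65% × 716 mL = 24.34 mL
riboflavin: 8.56 mg/L × 0.716 L = 6.13 mg
HEPES buffer: dilute stock: 42 mM × 716 mL ÷ 1000 mM = 30.07 mL
casein hydrolysate: 7.44 g/L × 0.716 L = 5.33 g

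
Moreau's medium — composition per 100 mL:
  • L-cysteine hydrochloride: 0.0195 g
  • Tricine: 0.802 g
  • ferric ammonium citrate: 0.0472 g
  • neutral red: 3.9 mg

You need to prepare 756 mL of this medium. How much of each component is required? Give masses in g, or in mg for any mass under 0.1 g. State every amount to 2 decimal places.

L-cysteine hydrochloride 0.15 g; Tricine 6.06 g; ferric ammonium citrate 0.36 g; neutral red 29.48 mg

Scale factor = 756 mL / 100 mL = 7.56.
L-cysteine hydrochloride: 0.0195 g × (756 mL / 100 mL) = 0.15 g
Tricine: 0.802 g × (756 mL / 100 mL) = 6.06 g
ferric ammonium citrate: 0.0472 g × (756 mL / 100 mL) = 0.36 g
neutral red: 3.9 mg × (756 mL / 100 mL) = 29.48 mg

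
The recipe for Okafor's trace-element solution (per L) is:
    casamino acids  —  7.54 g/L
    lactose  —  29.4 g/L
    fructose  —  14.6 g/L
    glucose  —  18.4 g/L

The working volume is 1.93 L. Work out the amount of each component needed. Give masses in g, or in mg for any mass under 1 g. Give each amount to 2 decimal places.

casamino acids 14.55 g; lactose 56.74 g; fructose 28.18 g; glucose 35.51 g

Scale factor relative to 1 L: 1.93.
casamino acids: 7.54 g/L × 1.93 L = 14.55 g
lactose: 29.4 g/L × 1.93 L = 56.74 g
fructose: 14.6 g/L × 1.93 L = 28.18 g
glucose: 18.4 g/L × 1.93 L = 35.51 g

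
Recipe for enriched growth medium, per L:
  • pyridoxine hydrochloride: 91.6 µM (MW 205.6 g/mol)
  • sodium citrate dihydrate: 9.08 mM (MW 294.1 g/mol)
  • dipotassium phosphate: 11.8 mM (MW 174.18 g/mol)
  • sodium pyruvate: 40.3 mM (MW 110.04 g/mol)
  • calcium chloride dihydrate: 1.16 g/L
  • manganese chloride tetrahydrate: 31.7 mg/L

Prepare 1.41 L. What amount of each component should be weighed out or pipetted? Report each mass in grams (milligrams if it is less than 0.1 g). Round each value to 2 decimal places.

pyridoxine hydrochloride 26.55 mg; sodium citrate dihydrate 3.77 g; dipotassium phosphate 2.90 g; sodium pyruvate 6.25 g; calcium chloride dihydrate 1.64 g; manganese chloride tetrahydrate 44.70 mg

Working volume: 1.41 L.
pyridoxine hydrochloride: 91.6 µmol/L × 205.6 g/mol × 1.41 L ÷ 1000 = 26.55 mg
sodium citrate dihydrate: 9.08 mmol/L × 294.1 g/mol × 1.41 L ÷ 1000 = 3.77 g
dipotassium phosphate: 11.8 mmol/L × 174.18 g/mol × 1.41 L ÷ 1000 = 2.90 g
sodium pyruvate: 40.3 mmol/L × 110.04 g/mol × 1.41 L ÷ 1000 = 6.25 g
calcium chloride dihydrate: 1.16 g/L × 1.41 L = 1.64 g
manganese chloride tetrahydrate: 31.7 mg/L × 1.41 L = 44.70 mg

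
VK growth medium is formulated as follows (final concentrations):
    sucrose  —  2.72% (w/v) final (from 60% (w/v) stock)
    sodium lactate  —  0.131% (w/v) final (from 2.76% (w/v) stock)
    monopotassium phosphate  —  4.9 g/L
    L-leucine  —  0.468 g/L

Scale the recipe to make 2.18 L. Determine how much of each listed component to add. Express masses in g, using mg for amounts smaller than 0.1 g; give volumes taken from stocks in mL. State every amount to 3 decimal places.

sucrose 98.827 mL; sodium lactate 103.471 mL; monopotassium phosphate 10.682 g; L-leucine 1.020 g

Working volume: 2.18 L.
sucrose: C1V1 = C2V2 → 2.72% ÷ 60% × 2180 mL = 98.827 mL
sodium lactate: dilute stock: 0.131% ÷ 2.76% × 2180 mL = 103.471 mL
monopotassium phosphate: 4.9 g/L × 2.18 L = 10.682 g
L-leucine: 0.468 g/L × 2.18 L = 1.020 g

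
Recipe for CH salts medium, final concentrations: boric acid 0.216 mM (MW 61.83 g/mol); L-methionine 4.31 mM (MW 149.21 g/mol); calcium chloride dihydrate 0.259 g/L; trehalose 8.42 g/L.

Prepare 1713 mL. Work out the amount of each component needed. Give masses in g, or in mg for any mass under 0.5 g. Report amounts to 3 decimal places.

boric acid 22.878 mg; L-methionine 1.102 g; calcium chloride dihydrate 443.667 mg; trehalose 14.423 g

Target volume = 1713 mL = 1.713 L.
boric acid: 0.216 mmol/L × 61.83 mg/mmol × 1.713 L = 22.878 mg
L-methionine: 4.31 mmol/L × 149.21 g/mol × 1.713 L ÷ 1000 = 1.102 g
calcium chloride dihydrate: 0.259 g/L × 1.713 L = 0.443667 g = 443.667 mg
trehalose: 8.42 g/L × 1.713 L = 14.423 g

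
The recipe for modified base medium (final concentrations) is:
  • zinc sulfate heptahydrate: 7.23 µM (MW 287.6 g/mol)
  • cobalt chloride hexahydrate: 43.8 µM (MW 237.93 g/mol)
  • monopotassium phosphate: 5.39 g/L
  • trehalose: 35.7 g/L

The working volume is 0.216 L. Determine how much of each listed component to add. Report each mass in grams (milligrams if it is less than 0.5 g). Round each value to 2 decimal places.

Scale factor relative to 1 L: 0.216.
zinc sulfate heptahydrate: 7.23 µmol/L × 287.6 g/mol × 0.216 L ÷ 1000 = 0.45 mg
cobalt chloride hexahydrate: 43.8 µmol/L × 237.93 g/mol × 0.216 L ÷ 1000 = 2.25 mg
monopotassium phosphate: 5.39 g/L × 0.216 L = 1.16 g
trehalose: 35.7 g/L × 0.216 L = 7.71 g

zinc sulfate heptahydrate 0.45 mg; cobalt chloride hexahydrate 2.25 mg; monopotassium phosphate 1.16 g; trehalose 7.71 g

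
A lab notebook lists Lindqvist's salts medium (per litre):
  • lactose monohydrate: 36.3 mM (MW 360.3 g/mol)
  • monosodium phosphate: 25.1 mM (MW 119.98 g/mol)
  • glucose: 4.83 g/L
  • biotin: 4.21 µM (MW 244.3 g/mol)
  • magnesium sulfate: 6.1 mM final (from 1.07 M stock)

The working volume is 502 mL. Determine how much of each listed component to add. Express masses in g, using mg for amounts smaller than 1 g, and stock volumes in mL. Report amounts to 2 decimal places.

Target volume = 502 mL = 0.502 L.
lactose monohydrate: 36.3 mmol/L × 360.3 g/mol × 0.502 L ÷ 1000 = 6.57 g
monosodium phosphate: 25.1 mmol/L × 119.98 g/mol × 0.502 L ÷ 1000 = 1.51 g
glucose: 4.83 g/L × 0.502 L = 2.42 g
biotin: 4.21 µmol/L × 244.3 g/mol × 0.502 L ÷ 1000 = 0.52 mg
magnesium sulfate: C1V1 = C2V2 → 6.1 mM × 502 mL ÷ 1070 mM = 2.86 mL

lactose monohydrate 6.57 g; monosodium phosphate 1.51 g; glucose 2.42 g; biotin 0.52 mg; magnesium sulfate 2.86 mL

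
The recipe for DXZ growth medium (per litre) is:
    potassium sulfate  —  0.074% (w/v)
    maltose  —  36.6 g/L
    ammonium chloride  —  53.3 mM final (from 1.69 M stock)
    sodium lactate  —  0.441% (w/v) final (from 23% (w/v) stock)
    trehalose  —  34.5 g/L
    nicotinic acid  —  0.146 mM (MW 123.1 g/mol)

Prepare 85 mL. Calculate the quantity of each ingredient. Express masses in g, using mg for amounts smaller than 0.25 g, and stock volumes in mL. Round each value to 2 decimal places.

potassium sulfate 62.90 mg; maltose 3.11 g; ammonium chloride 2.68 mL; sodium lactate 1.63 mL; trehalose 2.93 g; nicotinic acid 1.53 mg

Target volume = 85 mL = 0.085 L.
potassium sulfate: 0.074% w/v = 0.74 g/L → 0.74 × 0.085 L = 0.0629 g = 62.90 mg
maltose: 36.6 g/L × 0.085 L = 3.11 g
ammonium chloride: dilute stock: 53.3 mM × 85 mL ÷ 1690 mM = 2.68 mL
sodium lactate: C1V1 = C2V2 → 0.441% ÷ 23% × 85 mL = 1.63 mL
trehalose: 34.5 g/L × 0.085 L = 2.93 g
nicotinic acid: 0.146 mmol/L × 123.1 mg/mmol × 0.085 L = 1.53 mg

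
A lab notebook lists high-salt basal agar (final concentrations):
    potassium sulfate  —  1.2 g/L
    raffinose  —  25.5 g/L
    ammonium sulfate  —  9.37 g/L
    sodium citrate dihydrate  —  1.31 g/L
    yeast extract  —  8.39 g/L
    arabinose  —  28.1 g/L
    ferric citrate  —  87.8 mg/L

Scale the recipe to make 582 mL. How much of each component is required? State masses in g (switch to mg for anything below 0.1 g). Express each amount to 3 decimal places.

Scale factor relative to 1 L: 0.582.
potassium sulfate: 1.2 g/L × 0.582 L = 0.698 g
raffinose: 25.5 g/L × 0.582 L = 14.841 g
ammonium sulfate: 9.37 g/L × 0.582 L = 5.453 g
sodium citrate dihydrate: 1.31 g/L × 0.582 L = 0.762 g
yeast extract: 8.39 g/L × 0.582 L = 4.883 g
arabinose: 28.1 g/L × 0.582 L = 16.354 g
ferric citrate: 87.8 mg/L × 0.582 L = 51.100 mg

potassium sulfate 0.698 g; raffinose 14.841 g; ammonium sulfate 5.453 g; sodium citrate dihydrate 0.762 g; yeast extract 4.883 g; arabinose 16.354 g; ferric citrate 51.100 mg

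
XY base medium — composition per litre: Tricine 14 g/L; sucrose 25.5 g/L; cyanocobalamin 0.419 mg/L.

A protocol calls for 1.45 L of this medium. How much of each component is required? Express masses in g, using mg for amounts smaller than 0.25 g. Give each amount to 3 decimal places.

Tricine 20.300 g; sucrose 36.975 g; cyanocobalamin 0.608 mg

Working volume: 1.45 L.
Tricine: 14 g/L × 1.45 L = 20.300 g
sucrose: 25.5 g/L × 1.45 L = 36.975 g
cyanocobalamin: 0.419 mg/L × 1.45 L = 0.608 mg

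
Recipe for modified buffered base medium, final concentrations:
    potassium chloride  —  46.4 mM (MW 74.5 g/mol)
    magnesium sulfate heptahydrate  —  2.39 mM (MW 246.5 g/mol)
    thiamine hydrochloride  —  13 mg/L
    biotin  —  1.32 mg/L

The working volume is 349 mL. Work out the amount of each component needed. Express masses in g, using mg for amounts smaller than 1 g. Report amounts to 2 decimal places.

Scale factor relative to 1 L: 0.349.
potassium chloride: 46.4 mmol/L × 74.5 g/mol × 0.349 L ÷ 1000 = 1.21 g
magnesium sulfate heptahydrate: 2.39 mmol/L × 246.5 mg/mmol × 0.349 L = 205.61 mg
thiamine hydrochloride: 13 mg/L × 0.349 L = 4.54 mg
biotin: 1.32 mg/L × 0.349 L = 0.46 mg

potassium chloride 1.21 g; magnesium sulfate heptahydrate 205.61 mg; thiamine hydrochloride 4.54 mg; biotin 0.46 mg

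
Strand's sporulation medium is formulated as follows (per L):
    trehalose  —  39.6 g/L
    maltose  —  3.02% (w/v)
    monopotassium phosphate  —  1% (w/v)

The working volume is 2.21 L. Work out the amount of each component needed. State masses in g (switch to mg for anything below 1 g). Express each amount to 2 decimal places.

Scale factor relative to 1 L: 2.21.
trehalose: 39.6 g/L × 2.21 L = 87.52 g
maltose: 3.02 g per 100 mL × 2210 mL ÷ 100 = 66.74 g
monopotassium phosphate: 1 g per 100 mL × 2210 mL ÷ 100 = 22.10 g

trehalose 87.52 g; maltose 66.74 g; monopotassium phosphate 22.10 g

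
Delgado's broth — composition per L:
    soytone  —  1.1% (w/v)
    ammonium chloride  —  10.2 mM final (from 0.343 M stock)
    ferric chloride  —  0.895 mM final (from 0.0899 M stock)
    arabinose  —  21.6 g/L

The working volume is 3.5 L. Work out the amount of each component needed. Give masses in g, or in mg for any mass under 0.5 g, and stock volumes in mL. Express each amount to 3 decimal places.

Scale factor relative to 1 L: 3.5.
soytone: 1.1% w/v = 11 g/L → 11 × 3.5 L = 38.500 g
ammonium chloride: V = C2·V2/C1 = 10.2 mM × 3500 mL ÷ 343 mM = 104.082 mL
ferric chloride: V = C2·V2/C1 = 0.895 mM × 3500 mL ÷ 89.9 mM = 34.844 mL
arabinose: 21.6 g/L × 3.5 L = 75.600 g

soytone 38.500 g; ammonium chloride 104.082 mL; ferric chloride 34.844 mL; arabinose 75.600 g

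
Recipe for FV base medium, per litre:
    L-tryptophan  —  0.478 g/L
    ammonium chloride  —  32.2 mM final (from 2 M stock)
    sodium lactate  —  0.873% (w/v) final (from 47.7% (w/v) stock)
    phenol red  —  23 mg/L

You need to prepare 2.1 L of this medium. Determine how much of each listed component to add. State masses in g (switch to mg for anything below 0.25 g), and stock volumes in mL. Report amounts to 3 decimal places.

L-tryptophan 1.004 g; ammonium chloride 33.810 mL; sodium lactate 38.434 mL; phenol red 48.300 mg

Scale factor relative to 1 L: 2.1.
L-tryptophan: 0.478 g/L × 2.1 L = 1.004 g
ammonium chloride: dilute stock: 32.2 mM × 2100 mL ÷ 2000 mM = 33.810 mL
sodium lactate: C1V1 = C2V2 → 0.873% ÷ 47.7% × 2100 mL = 38.434 mL
phenol red: 23 mg/L × 2.1 L = 48.300 mg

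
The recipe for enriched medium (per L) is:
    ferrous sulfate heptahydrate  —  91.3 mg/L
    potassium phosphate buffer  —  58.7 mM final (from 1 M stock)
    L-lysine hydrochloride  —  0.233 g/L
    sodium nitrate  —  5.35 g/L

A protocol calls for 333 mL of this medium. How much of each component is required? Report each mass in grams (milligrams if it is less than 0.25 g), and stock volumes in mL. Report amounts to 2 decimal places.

Working volume: 333 mL = 0.333 L.
ferrous sulfate heptahydrate: 91.3 mg/L × 0.333 L = 30.40 mg
potassium phosphate buffer: dilute stock: 58.7 mM × 333 mL ÷ 1000 mM = 19.55 mL
L-lysine hydrochloride: 0.233 g/L × 0.333 L = 0.077589 g = 77.59 mg
sodium nitrate: 5.35 g/L × 0.333 L = 1.78 g

ferrous sulfate heptahydrate 30.40 mg; potassium phosphate buffer 19.55 mL; L-lysine hydrochloride 77.59 mg; sodium nitrate 1.78 g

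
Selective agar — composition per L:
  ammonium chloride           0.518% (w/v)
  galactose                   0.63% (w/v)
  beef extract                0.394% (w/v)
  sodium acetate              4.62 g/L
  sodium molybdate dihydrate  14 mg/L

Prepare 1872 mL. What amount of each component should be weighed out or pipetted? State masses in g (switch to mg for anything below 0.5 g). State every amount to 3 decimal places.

ammonium chloride 9.697 g; galactose 11.794 g; beef extract 7.376 g; sodium acetate 8.649 g; sodium molybdate dihydrate 26.208 mg

Working volume: 1872 mL = 1.872 L.
ammonium chloride: 0.518 g per 100 mL × 1872 mL ÷ 100 = 9.697 g
galactose: 0.63 g per 100 mL × 1872 mL ÷ 100 = 11.794 g
beef extract: 0.394 g per 100 mL × 1872 mL ÷ 100 = 7.376 g
sodium acetate: 4.62 g/L × 1.872 L = 8.649 g
sodium molybdate dihydrate: 14 mg/L × 1.872 L = 26.208 mg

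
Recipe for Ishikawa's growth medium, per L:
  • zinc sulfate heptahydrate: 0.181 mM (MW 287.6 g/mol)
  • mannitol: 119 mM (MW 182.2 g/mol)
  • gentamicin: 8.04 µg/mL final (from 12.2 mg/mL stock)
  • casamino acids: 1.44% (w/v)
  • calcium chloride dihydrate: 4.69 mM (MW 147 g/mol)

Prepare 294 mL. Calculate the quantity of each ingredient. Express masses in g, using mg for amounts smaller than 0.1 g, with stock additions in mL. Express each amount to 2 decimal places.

Scale factor relative to 1 L: 0.294.
zinc sulfate heptahydrate: 0.181 mmol/L × 287.6 mg/mmol × 0.294 L = 15.30 mg
mannitol: 119 mmol/L × 182.2 g/mol × 0.294 L ÷ 1000 = 6.37 g
gentamicin: V = C2·V2/C1 = 8.04 µg/mL × 294 mL ÷ 12200 µg/mL = 0.19 mL
casamino acids: 1.44% w/v = 14.4 g/L → 14.4 × 0.294 L = 4.23 g
calcium chloride dihydrate: 4.69 mmol/L × 147 g/mol × 0.294 L ÷ 1000 = 0.20 g

zinc sulfate heptahydrate 15.30 mg; mannitol 6.37 g; gentamicin 0.19 mL; casamino acids 4.23 g; calcium chloride dihydrate 0.20 g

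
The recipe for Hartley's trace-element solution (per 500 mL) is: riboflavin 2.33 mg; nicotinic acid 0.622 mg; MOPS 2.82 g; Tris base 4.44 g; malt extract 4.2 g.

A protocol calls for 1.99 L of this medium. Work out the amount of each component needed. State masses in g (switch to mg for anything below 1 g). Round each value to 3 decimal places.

Ratio of target to recipe volume: 1990 / 500 = 3.98.
riboflavin: 2.33 mg × (1990 mL / 500 mL) = 9.273 mg
nicotinic acid: 0.622 mg × (1990 mL / 500 mL) = 2.476 mg
MOPS: 2.82 g × (1990 mL / 500 mL) = 11.224 g
Tris base: 4.44 g × (1990 mL / 500 mL) = 17.671 g
malt extract: 4.2 g × (1990 mL / 500 mL) = 16.716 g

riboflavin 9.273 mg; nicotinic acid 2.476 mg; MOPS 11.224 g; Tris base 17.671 g; malt extract 16.716 g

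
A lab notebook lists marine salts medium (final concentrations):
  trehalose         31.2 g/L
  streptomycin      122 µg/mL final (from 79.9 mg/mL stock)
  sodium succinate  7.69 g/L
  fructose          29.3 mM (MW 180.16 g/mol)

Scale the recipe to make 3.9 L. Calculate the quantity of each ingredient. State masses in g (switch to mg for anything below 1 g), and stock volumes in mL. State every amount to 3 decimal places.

trehalose 121.680 g; streptomycin 5.955 mL; sodium succinate 29.991 g; fructose 20.587 g

Working volume: 3.9 L.
trehalose: 31.2 g/L × 3.9 L = 121.680 g
streptomycin: V = C2·V2/C1 = 122 µg/mL × 3900 mL ÷ 79900 µg/mL = 5.955 mL
sodium succinate: 7.69 g/L × 3.9 L = 29.991 g
fructose: 29.3 mmol/L × 180.16 g/mol × 3.9 L ÷ 1000 = 20.587 g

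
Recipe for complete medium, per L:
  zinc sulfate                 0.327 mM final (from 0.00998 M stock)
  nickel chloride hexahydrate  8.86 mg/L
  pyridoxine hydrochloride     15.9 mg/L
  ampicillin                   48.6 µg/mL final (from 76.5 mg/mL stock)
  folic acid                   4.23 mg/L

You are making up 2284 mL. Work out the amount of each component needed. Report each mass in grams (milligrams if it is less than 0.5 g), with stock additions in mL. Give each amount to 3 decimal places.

zinc sulfate 74.836 mL; nickel chloride hexahydrate 20.236 mg; pyridoxine hydrochloride 36.316 mg; ampicillin 1.451 mL; folic acid 9.661 mg

Scale factor relative to 1 L: 2.284.
zinc sulfate: C1V1 = C2V2 → 0.327 mM × 2284 mL ÷ 9.98 mM = 74.836 mL
nickel chloride hexahydrate: 8.86 mg/L × 2.284 L = 20.236 mg
pyridoxine hydrochloride: 15.9 mg/L × 2.284 L = 36.316 mg
ampicillin: V = C2·V2/C1 = 48.6 µg/mL × 2284 mL ÷ 76500 µg/mL = 1.451 mL
folic acid: 4.23 mg/L × 2.284 L = 9.661 mg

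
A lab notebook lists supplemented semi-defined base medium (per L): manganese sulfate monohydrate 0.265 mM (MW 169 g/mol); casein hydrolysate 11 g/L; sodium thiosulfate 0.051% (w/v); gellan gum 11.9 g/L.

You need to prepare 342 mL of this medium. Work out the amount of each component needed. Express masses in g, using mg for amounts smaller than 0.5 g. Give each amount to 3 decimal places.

manganese sulfate monohydrate 15.316 mg; casein hydrolysate 3.762 g; sodium thiosulfate 174.420 mg; gellan gum 4.070 g

Target volume = 342 mL = 0.342 L.
manganese sulfate monohydrate: 0.265 mmol/L × 169 mg/mmol × 0.342 L = 15.316 mg
casein hydrolysate: 11 g/L × 0.342 L = 3.762 g
sodium thiosulfate: 0.051 g per 100 mL × 342 mL ÷ 100 = 0.17442 g = 174.420 mg
gellan gum: 11.9 g/L × 0.342 L = 4.070 g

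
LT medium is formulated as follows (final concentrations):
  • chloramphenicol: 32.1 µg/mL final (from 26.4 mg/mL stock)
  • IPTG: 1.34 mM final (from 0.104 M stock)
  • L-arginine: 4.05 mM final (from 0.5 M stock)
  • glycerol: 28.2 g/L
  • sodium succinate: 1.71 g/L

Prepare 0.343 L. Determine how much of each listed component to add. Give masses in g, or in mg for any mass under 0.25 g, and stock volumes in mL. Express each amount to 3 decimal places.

chloramphenicol 0.417 mL; IPTG 4.419 mL; L-arginine 2.778 mL; glycerol 9.673 g; sodium succinate 0.587 g

Scale factor relative to 1 L: 0.343.
chloramphenicol: dilute stock: 32.1 µg/mL × 343 mL ÷ 26400 µg/mL = 0.417 mL
IPTG: C1V1 = C2V2 → 1.34 mM × 343 mL ÷ 104 mM = 4.419 mL
L-arginine: dilute stock: 4.05 mM × 343 mL ÷ 500 mM = 2.778 mL
glycerol: 28.2 g/L × 0.343 L = 9.673 g
sodium succinate: 1.71 g/L × 0.343 L = 0.587 g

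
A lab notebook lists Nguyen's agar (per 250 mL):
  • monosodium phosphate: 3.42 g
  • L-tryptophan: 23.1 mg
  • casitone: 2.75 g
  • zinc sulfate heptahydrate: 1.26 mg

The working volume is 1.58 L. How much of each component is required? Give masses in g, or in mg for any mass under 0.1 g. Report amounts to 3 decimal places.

monosodium phosphate 21.614 g; L-tryptophan 0.146 g; casitone 17.380 g; zinc sulfate heptahydrate 7.963 mg

Scale factor = 1580 mL / 250 mL = 6.32.
monosodium phosphate: 3.42 g × (1580 mL / 250 mL) = 21.614 g
L-tryptophan: 23.1 mg × (1580 mL / 250 mL) = 145.992 mg = 0.146 g
casitone: 2.75 g × (1580 mL / 250 mL) = 17.380 g
zinc sulfate heptahydrate: 1.26 mg × (1580 mL / 250 mL) = 7.963 mg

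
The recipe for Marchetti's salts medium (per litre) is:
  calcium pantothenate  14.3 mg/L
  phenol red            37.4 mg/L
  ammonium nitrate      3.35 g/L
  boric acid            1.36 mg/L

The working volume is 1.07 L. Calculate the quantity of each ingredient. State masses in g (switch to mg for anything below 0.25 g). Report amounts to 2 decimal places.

Working volume: 1.07 L.
calcium pantothenate: 14.3 mg/L × 1.07 L = 15.30 mg
phenol red: 37.4 mg/L × 1.07 L = 40.02 mg
ammonium nitrate: 3.35 g/L × 1.07 L = 3.58 g
boric acid: 1.36 mg/L × 1.07 L = 1.46 mg

calcium pantothenate 15.30 mg; phenol red 40.02 mg; ammonium nitrate 3.58 g; boric acid 1.46 mg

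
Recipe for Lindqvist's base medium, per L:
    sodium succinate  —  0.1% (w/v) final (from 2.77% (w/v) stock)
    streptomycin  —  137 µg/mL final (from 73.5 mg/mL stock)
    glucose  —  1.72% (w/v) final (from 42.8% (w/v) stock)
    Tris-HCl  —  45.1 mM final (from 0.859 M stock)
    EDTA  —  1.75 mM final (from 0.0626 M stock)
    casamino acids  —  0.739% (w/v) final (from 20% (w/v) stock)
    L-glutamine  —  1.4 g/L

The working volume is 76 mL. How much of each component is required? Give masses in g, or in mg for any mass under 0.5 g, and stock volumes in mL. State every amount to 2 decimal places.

Target volume = 76 mL = 0.076 L.
sodium succinate: V = C2·V2/C1 = 0.1% ÷ 2.77% × 76 mL = 2.74 mL
streptomycin: dilute stock: 137 µg/mL × 76 mL ÷ 73500 µg/mL = 0.14 mL
glucose: C1V1 = C2V2 → 1.72% ÷ 42.8% × 76 mL = 3.05 mL
Tris-HCl: dilute stock: 45.1 mM × 76 mL ÷ 859 mM = 3.99 mL
EDTA: C1V1 = C2V2 → 1.75 mM × 76 mL ÷ 62.6 mM = 2.12 mL
casamino acids: dilute stock: 0.739% ÷ 20% × 76 mL = 2.81 mL
L-glutamine: 1.4 g/L × 0.076 L = 0.1064 g = 106.40 mg

sodium succinate 2.74 mL; streptomycin 0.14 mL; glucose 3.05 mL; Tris-HCl 3.99 mL; EDTA 2.12 mL; casamino acids 2.81 mL; L-glutamine 106.40 mg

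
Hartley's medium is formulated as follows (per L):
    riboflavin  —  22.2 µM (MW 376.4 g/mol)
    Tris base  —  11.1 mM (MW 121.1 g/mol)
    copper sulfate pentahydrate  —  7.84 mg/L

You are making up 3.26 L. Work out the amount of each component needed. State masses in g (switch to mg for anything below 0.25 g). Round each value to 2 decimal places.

riboflavin 27.24 mg; Tris base 4.38 g; copper sulfate pentahydrate 25.56 mg

Working volume: 3.26 L.
riboflavin: 22.2 µmol/L × 376.4 g/mol × 3.26 L ÷ 1000 = 27.24 mg
Tris base: 11.1 mmol/L × 121.1 g/mol × 3.26 L ÷ 1000 = 4.38 g
copper sulfate pentahydrate: 7.84 mg/L × 3.26 L = 25.56 mg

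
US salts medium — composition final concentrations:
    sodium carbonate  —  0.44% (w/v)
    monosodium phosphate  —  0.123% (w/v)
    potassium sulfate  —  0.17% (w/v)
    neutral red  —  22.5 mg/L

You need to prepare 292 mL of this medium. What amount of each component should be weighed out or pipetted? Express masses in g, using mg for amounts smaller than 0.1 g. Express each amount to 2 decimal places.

sodium carbonate 1.28 g; monosodium phosphate 0.36 g; potassium sulfate 0.50 g; neutral red 6.57 mg

Scale factor relative to 1 L: 0.292.
sodium carbonate: 0.44 g per 100 mL × 292 mL ÷ 100 = 1.28 g
monosodium phosphate: 0.123% w/v = 1.23 g/L → 1.23 × 0.292 L = 0.36 g
potassium sulfate: 0.17% w/v = 1.7 g/L → 1.7 × 0.292 L = 0.50 g
neutral red: 22.5 mg/L × 0.292 L = 6.57 mg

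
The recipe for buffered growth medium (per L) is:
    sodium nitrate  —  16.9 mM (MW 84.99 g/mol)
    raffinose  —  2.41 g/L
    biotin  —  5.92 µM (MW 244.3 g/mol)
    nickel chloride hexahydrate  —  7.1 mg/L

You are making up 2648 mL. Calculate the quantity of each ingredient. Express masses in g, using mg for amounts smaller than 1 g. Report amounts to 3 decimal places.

sodium nitrate 3.803 g; raffinose 6.382 g; biotin 3.830 mg; nickel chloride hexahydrate 18.801 mg

Working volume: 2648 mL = 2.648 L.
sodium nitrate: 16.9 mmol/L × 84.99 g/mol × 2.648 L ÷ 1000 = 3.803 g
raffinose: 2.41 g/L × 2.648 L = 6.382 g
biotin: 5.92 µmol/L × 244.3 g/mol × 2.648 L ÷ 1000 = 3.830 mg
nickel chloride hexahydrate: 7.1 mg/L × 2.648 L = 18.801 mg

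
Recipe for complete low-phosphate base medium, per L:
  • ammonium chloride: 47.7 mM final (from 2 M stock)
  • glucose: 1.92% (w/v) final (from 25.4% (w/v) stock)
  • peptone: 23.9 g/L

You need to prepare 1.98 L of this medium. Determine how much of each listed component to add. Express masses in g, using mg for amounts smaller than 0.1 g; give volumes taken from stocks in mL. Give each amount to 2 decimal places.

Scale factor relative to 1 L: 1.98.
ammonium chloride: dilute stock: 47.7 mM × 1980 mL ÷ 2000 mM = 47.22 mL
glucose: V = C2·V2/C1 = 1.92% ÷ 25.4% × 1980 mL = 149.67 mL
peptone: 23.9 g/L × 1.98 L = 47.32 g

ammonium chloride 47.22 mL; glucose 149.67 mL; peptone 47.32 g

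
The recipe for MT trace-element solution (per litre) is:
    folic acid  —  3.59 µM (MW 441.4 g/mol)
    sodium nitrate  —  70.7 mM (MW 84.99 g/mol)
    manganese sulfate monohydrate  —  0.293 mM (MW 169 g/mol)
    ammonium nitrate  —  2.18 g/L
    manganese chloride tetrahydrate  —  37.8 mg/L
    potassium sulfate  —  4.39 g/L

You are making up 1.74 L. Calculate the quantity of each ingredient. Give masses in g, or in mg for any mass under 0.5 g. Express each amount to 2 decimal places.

folic acid 2.76 mg; sodium nitrate 10.46 g; manganese sulfate monohydrate 86.16 mg; ammonium nitrate 3.79 g; manganese chloride tetrahydrate 65.77 mg; potassium sulfate 7.64 g

Scale factor relative to 1 L: 1.74.
folic acid: 3.59 µmol/L × 441.4 g/mol × 1.74 L ÷ 1000 = 2.76 mg
sodium nitrate: 70.7 mmol/L × 84.99 g/mol × 1.74 L ÷ 1000 = 10.46 g
manganese sulfate monohydrate: 0.293 mmol/L × 169 mg/mmol × 1.74 L = 86.16 mg
ammonium nitrate: 2.18 g/L × 1.74 L = 3.79 g
manganese chloride tetrahydrate: 37.8 mg/L × 1.74 L = 65.77 mg
potassium sulfate: 4.39 g/L × 1.74 L = 7.64 g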